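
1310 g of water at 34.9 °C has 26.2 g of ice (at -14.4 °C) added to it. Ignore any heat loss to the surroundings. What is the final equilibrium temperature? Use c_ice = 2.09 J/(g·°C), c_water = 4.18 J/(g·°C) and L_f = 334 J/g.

T_f ≈ 32.5 °C

Heat gained plus heat lost sum to zero:
warm ice to 0 °C: 26.2×2.09×(0 − (-14.4)) = 788.52
  melt ice: 26.2×334 = 8750.8
  meltwater 0→T: 26.2×4.18×T = 109.52 T
  water: 5475.8(T − 34.9)
5585.3 T = 191105 − 9539.3 = 181566
T ≈ 32.51 °C — above 0 °C, consistent with complete melting.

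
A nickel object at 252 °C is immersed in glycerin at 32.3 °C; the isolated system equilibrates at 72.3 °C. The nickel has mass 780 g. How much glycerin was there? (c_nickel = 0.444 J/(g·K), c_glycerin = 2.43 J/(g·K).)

Heat gained plus heat lost sum to zero:
780·0.444·(72.3 − 252) + m·2.43·(72.3 − 32.3) = 0
97.2 m = 62234
m = 62234/97.2 ≈ 640.3 g

m ≈ 640 g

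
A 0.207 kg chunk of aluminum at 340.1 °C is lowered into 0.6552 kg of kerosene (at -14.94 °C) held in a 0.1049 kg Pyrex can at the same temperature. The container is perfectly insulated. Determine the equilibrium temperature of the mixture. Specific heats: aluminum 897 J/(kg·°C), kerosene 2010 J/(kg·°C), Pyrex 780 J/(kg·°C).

T_f ≈ 26.7 °C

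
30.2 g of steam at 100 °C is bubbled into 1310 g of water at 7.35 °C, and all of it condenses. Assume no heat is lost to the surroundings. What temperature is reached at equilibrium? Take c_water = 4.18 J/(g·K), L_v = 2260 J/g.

Taking heat into each body as positive, Σ m c ΔT = 0:
latent heat released on condensation: 30.2·2260 = 68252
  condensed water 100 °C→T: 126.24(T − 100)
  original water: 5475.8(T − 7.35)
5602 T = 68252 + 12624 + 40247 = 121123
T ≈ 21.62 °C (< 100 °C, so full condensation is consistent).

T_f ≈ 21.6 °C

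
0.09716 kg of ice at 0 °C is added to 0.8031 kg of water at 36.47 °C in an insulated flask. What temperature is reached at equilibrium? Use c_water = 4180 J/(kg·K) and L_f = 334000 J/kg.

T_f ≈ 23.9 °C

Let T be the final temperature. ΣQ_i = 0:
fusion: m_ice L_f = 0.09716×334000 = 32451
  warm the meltwater: 406.13 T
  water: 3357(T − 36.47)
3763.1 T = 122428 − 32451 = 89977
T ≈ 23.91 °C (positive, so assuming full melt was valid).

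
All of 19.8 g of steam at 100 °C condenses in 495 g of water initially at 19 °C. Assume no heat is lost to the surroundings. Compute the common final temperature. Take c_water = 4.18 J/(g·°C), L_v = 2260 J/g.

T_f ≈ 42.9 °C

Heat gained plus heat lost sum to zero:
latent heat released on condensation: 19.8×2260 = 44748
  condensate cools 100→T: 19.8×4.18×(T − 100) = 82.76(T − 100)
  water warms: 495×4.18×(T − 19) = 2069.1(T − 19)
2151.9 T = 44748 + 8276.4 + 39313 = 92337
T ≈ 42.91 °C (< 100 °C, so full condensation is consistent).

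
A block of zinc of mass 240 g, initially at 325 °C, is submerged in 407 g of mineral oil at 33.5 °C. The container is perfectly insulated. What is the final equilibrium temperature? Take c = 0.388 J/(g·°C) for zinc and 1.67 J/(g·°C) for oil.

Set heat shed by the hot body equal to heat absorbed by the cold body:
240·0.388·(325 − T) = 407·1.67·(T − 33.5)
93.12(325 − T) = 679.69(T − 33.5)
772.81 T = 53034  ⇒  T ≈ 68.62 °C

T_f ≈ 68.6 °C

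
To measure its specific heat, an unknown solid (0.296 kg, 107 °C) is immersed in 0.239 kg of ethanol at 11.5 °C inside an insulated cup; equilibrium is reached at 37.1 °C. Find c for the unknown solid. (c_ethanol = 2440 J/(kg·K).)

Energy conservation, ΣQ = 0:
0.296·c·(37.1 − 107) + 0.239·2440·(37.1 − 11.5) = 0
-20.69 c = -14929
c = -14929/-20.69 ≈ 721.5 J/(kg·K)

c ≈ 722 J/(kg·K)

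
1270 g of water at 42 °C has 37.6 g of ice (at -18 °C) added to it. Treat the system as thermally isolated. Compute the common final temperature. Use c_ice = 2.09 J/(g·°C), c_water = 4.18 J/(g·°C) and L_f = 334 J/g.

Taking heat into each body as positive, Σ m c ΔT = 0:
ice -18→0 °C: 37.6·2.09·18 = 1414.5; melt ice: 37.6·334 = 12558; warm the meltwater: 157.17 T; water: 5308.6(T − 42)
5465.8 T = 222961 − 13973 = 208988
T ≈ 38.24 °C. Since T > 0 °C, the all-ice-melts assumption holds.

T_f ≈ 38.2 °C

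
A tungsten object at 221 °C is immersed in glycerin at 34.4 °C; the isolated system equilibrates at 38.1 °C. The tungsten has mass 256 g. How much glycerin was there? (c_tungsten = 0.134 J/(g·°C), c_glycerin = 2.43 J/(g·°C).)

Heat lost by the tungsten = heat gained by the glycerin:
256×0.134×(221 − 38.1) = m×2.43×(38.1 − 34.4)
8.991 m = 6274.2  ⇒  m ≈ 697.8 g

m ≈ 698 g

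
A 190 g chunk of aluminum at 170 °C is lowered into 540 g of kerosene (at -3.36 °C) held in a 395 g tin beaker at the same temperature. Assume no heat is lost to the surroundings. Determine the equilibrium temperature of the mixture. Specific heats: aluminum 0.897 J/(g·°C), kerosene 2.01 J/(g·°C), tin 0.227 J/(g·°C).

Setting the total heat transfer to zero:
190·0.897·(T − 170) + 540·2.01·(T − (-3.36)) + 395·0.227·(T − (-3.36)) = 0
1345.5 T = 25025
T ≈ 18.60 °C

T_f ≈ 18.6 °C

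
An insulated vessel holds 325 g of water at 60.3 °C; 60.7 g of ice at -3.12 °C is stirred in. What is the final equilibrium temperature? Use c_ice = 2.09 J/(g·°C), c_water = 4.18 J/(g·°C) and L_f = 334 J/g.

Energy conservation, ΣQ = 0:
warm ice to 0 °C: 60.7·2.09·(0 − (-3.12)) = 395.81
  melt ice: 60.7·334 = 20274
  warm the meltwater: 253.73 T
  water cools: 325·4.18·(T − 60.3) = 1358.5(T − 60.3)
1612.2 T = 81918 − 20670 = 61248
T ≈ 37.99 °C — above 0 °C, consistent with complete melting.

T_f ≈ 38.0 °C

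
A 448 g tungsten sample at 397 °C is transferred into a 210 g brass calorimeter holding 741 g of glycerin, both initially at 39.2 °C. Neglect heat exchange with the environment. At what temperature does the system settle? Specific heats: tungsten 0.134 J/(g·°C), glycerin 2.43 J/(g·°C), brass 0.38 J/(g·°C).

Net heat exchanged in the isolated system is zero:
448·0.134·(T − 397) + 741·2.43·(T − 39.2) + 210·0.38·(T − 39.2) = 0
(60.03 + 1800.6 + 79.8) T = 60.03·397 + 1800.6·39.2 + 79.8·39.2
T = 97546 / 1940.5 = 50.3 °C

T_f ≈ 50.3 °C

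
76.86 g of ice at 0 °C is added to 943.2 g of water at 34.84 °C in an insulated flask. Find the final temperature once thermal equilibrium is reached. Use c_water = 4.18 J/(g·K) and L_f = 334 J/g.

T_f ≈ 26.2 °C

Conservation of energy gives ΣQ = 0:
fusion: m_ice L_f = 76.86·334 = 25671; warm the meltwater: 321.27 T; water cools: 943.2·4.18·(T − 34.84) = 3942.6(T − 34.84)
4263.9 T = 137359 − 25671 = 111688
T ≈ 26.19 °C. Since T > 0 °C, the all-ice-melts assumption holds.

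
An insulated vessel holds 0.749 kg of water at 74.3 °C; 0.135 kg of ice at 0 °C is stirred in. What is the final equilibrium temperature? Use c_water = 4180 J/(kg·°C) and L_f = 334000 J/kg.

T_f ≈ 50.8 °C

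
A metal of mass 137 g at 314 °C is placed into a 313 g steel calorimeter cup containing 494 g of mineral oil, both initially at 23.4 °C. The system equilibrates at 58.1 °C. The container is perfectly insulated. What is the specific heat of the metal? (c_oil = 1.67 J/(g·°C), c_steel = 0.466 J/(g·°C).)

Let T be the final temperature. ΣQ_i = 0:
137×c×(58.1 − 314) + 494×1.67×(58.1 − 23.4) + 313×0.466×(58.1 − 23.4) = 0
-35058 c = -33688
c = -33688/-35058 ≈ 0.9609 J/(g·°C)

c ≈ 0.961 J/(g·°C)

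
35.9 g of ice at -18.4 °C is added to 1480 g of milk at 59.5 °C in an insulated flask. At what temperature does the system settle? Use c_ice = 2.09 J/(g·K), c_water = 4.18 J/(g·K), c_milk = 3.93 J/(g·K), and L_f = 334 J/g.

T_f ≈ 55.8 °C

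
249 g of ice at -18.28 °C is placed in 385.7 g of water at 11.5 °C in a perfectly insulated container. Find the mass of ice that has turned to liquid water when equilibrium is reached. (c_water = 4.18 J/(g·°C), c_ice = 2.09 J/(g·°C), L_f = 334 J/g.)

Heat available from the water dropping to 0 °C: 385.7×4.18×11.5 = 18541 J.
Of that, 249×2.09×18.28 = 9513.1 J goes to bring the ice to 0 °C, leaving 9027.5 J.
Fully melting the ice requires m_ice L_f = 249×334 = 83166 J.
9027.5 J < 83166 J, so only part of the ice melts and the system sits at 0 °C.
m_melted×334 = 9027.5  ⇒  m_melted ≈ 27.03 g.

m_melted ≈ 27 g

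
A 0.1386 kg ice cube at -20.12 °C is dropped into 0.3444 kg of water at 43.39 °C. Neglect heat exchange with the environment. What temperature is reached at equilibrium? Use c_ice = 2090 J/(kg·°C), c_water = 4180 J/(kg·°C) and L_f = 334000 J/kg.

Energy conservation, ΣQ = 0:
warm ice to 0 °C: 0.1386·2090·(0 − (-20.12)) = 5828.2; latent heat to melt: 0.1386·334000 = 46292; meltwater 0→T: 0.1386·4180·T = 579.35 T; water: 1439.6(T − 43.39)
2018.9 T = 62464 − 52121 = 10343
T ≈ 5.12 °C — above 0 °C, consistent with complete melting.

T_f ≈ 5.1 °C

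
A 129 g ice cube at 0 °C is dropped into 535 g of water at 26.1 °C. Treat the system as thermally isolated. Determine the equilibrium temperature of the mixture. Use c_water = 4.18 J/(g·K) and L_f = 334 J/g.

Energy balance with sensible and latent terms:
fusion: m_ice L_f = 129·334 = 43086
  warm the meltwater: 539.22 T
  water: 2236.3(T − 26.1)
2775.5 T = 58367 − 43086 = 15281
T ≈ 5.51 °C (positive, so assuming full melt was valid).

T_f ≈ 5.5 °C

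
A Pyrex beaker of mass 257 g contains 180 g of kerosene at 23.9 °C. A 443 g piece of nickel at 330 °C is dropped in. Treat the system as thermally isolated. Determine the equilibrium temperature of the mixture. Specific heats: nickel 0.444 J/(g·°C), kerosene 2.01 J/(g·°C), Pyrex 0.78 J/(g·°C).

Net heat exchanged in the isolated system is zero:
443×0.444×(T − 330) + 180×2.01×(T − 23.9) + 257×0.78×(T − 23.9) = 0
196.69(T − 330) + 361.8(T − 23.9) + 200.46(T − 23.9) = 0
(196.69 + 361.8 + 200.46) T = 196.69×330 + 361.8×23.9 + 200.46×23.9
T ≈ 103.23 °C

T_f ≈ 103.2 °C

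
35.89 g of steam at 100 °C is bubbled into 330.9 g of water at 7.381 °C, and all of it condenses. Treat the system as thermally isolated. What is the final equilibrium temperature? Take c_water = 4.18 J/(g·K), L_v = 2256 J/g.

Heat gained plus heat lost sum to zero:
latent heat released on condensation: 35.89·2256 = 80968; condensate cools 100→T: 35.89·4.18·(T − 100) = 150.02(T − 100); water warms: 330.9·4.18·(T − 7.381) = 1383.2(T − 7.381)
1533.2 T = 80968 + 15002 + 10209 = 106179
T ≈ 69.25 °C (< 100 °C, so full condensation is consistent).

T_f ≈ 69.3 °C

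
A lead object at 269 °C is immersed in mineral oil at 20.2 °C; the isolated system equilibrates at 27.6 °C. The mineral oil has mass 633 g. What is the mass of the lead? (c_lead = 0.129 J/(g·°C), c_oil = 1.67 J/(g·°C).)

|Q_lead| = |Q_oil|:
m·0.129·(269 − 27.6) = 633·1.67·(27.6 − 20.2)
31.14 m = 7822.6  ⇒  m ≈ 251.2 g

m ≈ 251 g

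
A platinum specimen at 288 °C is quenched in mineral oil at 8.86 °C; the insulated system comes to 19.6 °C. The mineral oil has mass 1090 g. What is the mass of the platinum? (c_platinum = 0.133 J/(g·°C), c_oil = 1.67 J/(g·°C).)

Setting the total heat transfer to zero:
m×0.133×(19.6 − 288) + 1090×1.67×(19.6 − 8.86) = 0
-35.7 m = -19550
m = -19550/-35.7 ≈ 547.7 g

m ≈ 548 g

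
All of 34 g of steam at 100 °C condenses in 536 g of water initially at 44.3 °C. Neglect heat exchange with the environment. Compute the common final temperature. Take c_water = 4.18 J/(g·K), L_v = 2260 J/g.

T_f ≈ 79.9 °C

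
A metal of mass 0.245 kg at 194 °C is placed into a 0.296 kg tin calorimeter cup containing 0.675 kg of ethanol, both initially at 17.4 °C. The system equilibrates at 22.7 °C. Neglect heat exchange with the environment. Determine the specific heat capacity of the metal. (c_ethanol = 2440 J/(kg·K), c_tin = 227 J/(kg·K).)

c ≈ 216 J/(kg·K)

Let T be the final temperature. ΣQ_i = 0:
0.245×c×(22.7 − 194) + 0.675×2440×(22.7 − 17.4) + 0.296×227×(22.7 − 17.4) = 0
-41.97 c = -9085.2
c = -9085.2/-41.97 ≈ 216.5 J/(kg·K)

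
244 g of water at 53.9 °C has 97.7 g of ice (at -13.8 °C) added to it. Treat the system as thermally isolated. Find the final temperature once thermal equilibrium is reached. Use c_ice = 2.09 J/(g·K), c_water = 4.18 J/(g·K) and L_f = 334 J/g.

T_f ≈ 13.7 °C

Heat gained plus heat lost sum to zero:
warm ice to 0 °C: 97.7·2.09·(0 − (-13.8)) = 2817.9
  fusion: m_ice L_f = 97.7·334 = 32632
  warm the meltwater: 408.39 T
  water cools: 244·4.18·(T − 53.9) = 1019.9(T − 53.9)
1428.3 T = 54974 − 35450 = 19524
T ≈ 13.67 °C (positive, so assuming full melt was valid).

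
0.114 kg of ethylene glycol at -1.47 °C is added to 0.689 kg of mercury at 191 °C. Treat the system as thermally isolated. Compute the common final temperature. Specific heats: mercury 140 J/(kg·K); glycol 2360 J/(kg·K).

Conservation of energy gives ΣQ = 0:
0.689*140*(T − 191) + 0.114*2360*(T − (-1.47)) = 0
96.46(T − 191) + 269.04(T − (-1.47)) = 0
(96.46 + 269.04) T = 96.46*191 + 269.04*(-1.47)
T = 18028 / 365.5 = 49.3 °C

T_f ≈ 49.3 °C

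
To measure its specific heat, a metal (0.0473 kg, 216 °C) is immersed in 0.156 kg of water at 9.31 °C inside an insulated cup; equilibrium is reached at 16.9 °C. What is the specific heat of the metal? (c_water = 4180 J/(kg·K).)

c ≈ 526 J/(kg·K)

Heat lost by the metal = heat gained by the water:
0.0473×c×(216 − 16.9) = 0.156×4180×(16.9 − 9.31)
9.417 c = 4949.3  ⇒  c ≈ 525.5 J/(kg·K)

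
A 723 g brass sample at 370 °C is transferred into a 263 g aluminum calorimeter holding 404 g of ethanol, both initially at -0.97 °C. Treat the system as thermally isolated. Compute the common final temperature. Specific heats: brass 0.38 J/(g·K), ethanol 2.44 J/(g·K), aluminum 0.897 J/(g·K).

Let T be the final temperature. ΣQ_i = 0:
723·0.38·(T − 370) + 404·2.44·(T − (-0.97)) + 263·0.897·(T − (-0.97)) = 0
274.74(T − 370) + 985.76(T − (-0.97)) + 235.91(T − (-0.97)) = 0
(274.74 + 985.76 + 235.91) T = 274.74·370 + 985.76·(-0.97) + 235.91·(-0.97)
T ≈ 67.14 °C

T_f ≈ 67.1 °C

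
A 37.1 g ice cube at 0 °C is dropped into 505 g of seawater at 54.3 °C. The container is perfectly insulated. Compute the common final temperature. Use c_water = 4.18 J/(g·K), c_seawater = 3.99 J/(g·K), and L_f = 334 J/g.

Setting the total heat transfer to zero:
melt ice: 37.1×334 = 12391; warm the meltwater: 155.08 T; seawater cools: 505×3.99×(T − 54.3) = 2015(T − 54.3)
2170 T = 109412 − 12391 = 97020
T ≈ 44.71 °C — above 0 °C, consistent with complete melting.

T_f ≈ 44.7 °C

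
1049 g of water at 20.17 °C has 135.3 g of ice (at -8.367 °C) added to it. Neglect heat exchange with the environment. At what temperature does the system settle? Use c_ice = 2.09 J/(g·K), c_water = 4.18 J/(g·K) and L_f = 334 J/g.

Heat gained plus heat lost sum to zero:
ice -8.367→0 °C: 135.3×2.09×8.367 = 2366
  latent heat to melt: 135.3×334 = 45190
  meltwater 0→T: 135.3×4.18×T = 565.55 T
  water cools: 1049×4.18×(T − 20.17) = 4384.8(T − 20.17)
4950.4 T = 88442 − 47556 = 40886
T ≈ 8.26 °C — above 0 °C, consistent with complete melting.

T_f ≈ 8.3 °C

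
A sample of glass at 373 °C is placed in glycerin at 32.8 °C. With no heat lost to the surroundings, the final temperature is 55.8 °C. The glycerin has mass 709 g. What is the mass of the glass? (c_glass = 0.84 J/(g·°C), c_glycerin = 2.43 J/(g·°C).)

m ≈ 149 g

Let T be the final temperature. ΣQ_i = 0:
m·0.84·(55.8 − 373) + 709·2.43·(55.8 − 32.8) = 0
-266.45 m = -39626
m = -39626/-266.45 ≈ 148.7 g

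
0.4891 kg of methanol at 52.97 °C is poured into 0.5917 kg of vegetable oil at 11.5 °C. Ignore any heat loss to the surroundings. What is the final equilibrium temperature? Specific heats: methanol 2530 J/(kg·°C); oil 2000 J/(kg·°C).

T_f ≈ 32.7 °C

Setting the total heat transfer to zero:
0.4891×2530×(T − 52.97) + 0.5917×2000×(T − 11.5) = 0
(1237.4 + 1183.4) T = 1237.4×52.97 + 1183.4×11.5
T = 79155 / 2420.8 = 32.7 °C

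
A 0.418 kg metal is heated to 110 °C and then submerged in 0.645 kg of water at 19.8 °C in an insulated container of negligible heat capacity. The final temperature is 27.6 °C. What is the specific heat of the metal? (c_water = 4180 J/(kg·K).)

c ≈ 611 J/(kg·K)

Heat lost by the metal = heat gained by the water:
0.418·c·(110 − 27.6) = 0.645·4180·(27.6 − 19.8)
34.44 c = 21030  ⇒  c ≈ 610.6 J/(kg·K)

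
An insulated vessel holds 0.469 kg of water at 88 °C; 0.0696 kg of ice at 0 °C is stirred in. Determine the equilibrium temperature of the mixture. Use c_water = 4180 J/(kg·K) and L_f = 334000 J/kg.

T_f ≈ 66.3 °C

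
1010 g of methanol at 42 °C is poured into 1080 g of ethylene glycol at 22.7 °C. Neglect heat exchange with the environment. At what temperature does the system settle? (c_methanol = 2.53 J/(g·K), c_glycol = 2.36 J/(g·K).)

Set heat shed by the hot body equal to heat absorbed by the cold body:
1010*2.53*(42 − T) = 1080*2.36*(T − 22.7)
2555.3(42 − T) = 2548.8(T − 22.7)
5104.1 T = 165180  ⇒  T ≈ 32.36 °C

T_f ≈ 32.4 °C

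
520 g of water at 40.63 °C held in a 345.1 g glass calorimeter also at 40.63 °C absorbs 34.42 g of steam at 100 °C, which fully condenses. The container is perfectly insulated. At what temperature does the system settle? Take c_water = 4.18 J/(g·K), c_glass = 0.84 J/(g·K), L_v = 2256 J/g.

T_f ≈ 73.7 °C

Heat gained plus heat lost sum to zero:
steam→water at 100 °C releases m L_v = 34.42×2256 = 77652
  condensate cools 100→T: 34.42×4.18×(T − 100) = 143.88(T − 100)
  original water: 2173.6(T − 40.63)
  cup: 289.88(T − 40.63)
2607.4 T = 77652 + 14388 + 100091 = 192130
T ≈ 73.69 °C — below 100 °C, confirming all the steam condensed.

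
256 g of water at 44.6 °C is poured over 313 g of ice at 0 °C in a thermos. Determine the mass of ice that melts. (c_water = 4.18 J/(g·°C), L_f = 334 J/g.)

Cooling the water to 0 °C releases 256×4.18×44.6 = 47726 J.
Melting all 313 g of ice would need 313×334 = 104542 J.
That's not enough to melt it all — equilibrium is at 0 °C with ice remaining.
m_melted×334 = 47726  ⇒  m_melted ≈ 142.9 g.

m_melted ≈ 143 g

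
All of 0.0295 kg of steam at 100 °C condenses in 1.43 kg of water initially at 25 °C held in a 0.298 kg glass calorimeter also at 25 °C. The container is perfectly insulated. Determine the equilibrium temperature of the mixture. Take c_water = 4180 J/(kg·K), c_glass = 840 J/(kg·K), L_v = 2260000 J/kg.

Sum of m c ΔT and latent-heat terms is zero:
steam→water at 100 °C releases m L_v = 0.0295×2260000 = 66670; condensed water 100 °C→T: 123.31(T − 100); original water: 5977.4(T − 25); glass cup: 0.298×840×(T − 25) = 250.32(T − 25)
6351 T = 66670 + 12331 + 155693 = 234694
T ≈ 36.95 °C (< 100 °C, so full condensation is consistent).

T_f ≈ 37.0 °C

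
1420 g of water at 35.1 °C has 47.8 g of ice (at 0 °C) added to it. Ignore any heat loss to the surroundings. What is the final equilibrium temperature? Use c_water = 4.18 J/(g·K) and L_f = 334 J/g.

T_f ≈ 31.4 °C

Net heat exchanged in the isolated system is zero:
melt ice: 47.8×334 = 15965; warm the meltwater: 199.8 T; water cools: 1420×4.18×(T − 35.1) = 5935.6(T − 35.1)
6135.4 T = 208340 − 15965 = 192374
T ≈ 31.35 °C (positive, so assuming full melt was valid).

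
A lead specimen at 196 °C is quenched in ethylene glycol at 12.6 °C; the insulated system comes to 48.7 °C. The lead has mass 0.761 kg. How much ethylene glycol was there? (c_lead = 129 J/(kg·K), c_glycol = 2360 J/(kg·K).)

Heat lost by the lead = heat gained by the glycol:
0.761×129×(196 − 48.7) = m×2360×(48.7 − 12.6)
85196 m = 14460  ⇒  m ≈ 0.1697 kg

m ≈ 0.17 kg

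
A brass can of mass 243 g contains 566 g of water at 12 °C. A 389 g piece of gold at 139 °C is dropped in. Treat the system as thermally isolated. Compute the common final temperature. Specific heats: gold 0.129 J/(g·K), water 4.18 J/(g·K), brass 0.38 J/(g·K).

T_f ≈ 14.5 °C

Heat gained plus heat lost sum to zero:
389×0.129×(T − 139) + 566×4.18×(T − 12) + 243×0.38×(T − 12) = 0
50.18(T − 139) + 2365.9(T − 12) + 92.34(T − 12) = 0
(50.18 + 2365.9 + 92.34) T = 50.18×139 + 2365.9×12 + 92.34×12
T = 36474/2508.4 ≈ 14.54 °C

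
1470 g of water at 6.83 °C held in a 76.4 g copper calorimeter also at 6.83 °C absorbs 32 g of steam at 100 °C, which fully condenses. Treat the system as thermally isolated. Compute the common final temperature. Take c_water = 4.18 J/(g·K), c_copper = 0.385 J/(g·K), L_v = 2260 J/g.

T_f ≈ 20.3 °C

Let T be the final temperature. ΣQ_i = 0:
condense steam: −32×2260 = −72320
  condensate cools 100→T: 32×4.18×(T − 100) = 133.76(T − 100)
  water warms: 1470×4.18×(T − 6.83) = 6144.6(T − 6.83)
  cup: 29.41(T − 6.83)
6307.8 T = 72320 + 13376 + 42169 = 127865
T ≈ 20.27 °C (< 100 °C, so full condensation is consistent).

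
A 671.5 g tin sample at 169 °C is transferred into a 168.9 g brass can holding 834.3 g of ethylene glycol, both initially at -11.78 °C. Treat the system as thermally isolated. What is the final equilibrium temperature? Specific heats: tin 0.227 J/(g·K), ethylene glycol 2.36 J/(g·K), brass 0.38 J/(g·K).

Heat gained plus heat lost sum to zero:
671.5·0.227·(T − 169) + 834.3·2.36·(T − (-11.78)) + 168.9·0.38·(T − (-11.78)) = 0
152.43(T − 169) + 1968.9(T − (-11.78)) + 64.18(T − (-11.78)) = 0
(152.43 + 1968.9 + 64.18) T = 152.43·169 + 1968.9·(-11.78) + 64.18·(-11.78)
T = 1810.5/2185.6 ≈ 0.83 °C

T_f ≈ 0.8 °C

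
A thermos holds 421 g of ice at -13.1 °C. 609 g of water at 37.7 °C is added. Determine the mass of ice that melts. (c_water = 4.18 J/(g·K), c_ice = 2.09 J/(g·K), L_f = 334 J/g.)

m_melted ≈ 253 g

Water can give up m c ΔT = 609·4.18·37.7 = 95970 J before reaching 0 °C.
Of that, 421·2.09·13.1 = 11527 J goes to bring the ice to 0 °C, leaving 84443 J.
To melt every bit of ice: 421·334 = 140614 J.
That's not enough to melt it all — equilibrium is at 0 °C with ice remaining.
m_melted·334 = 84443  ⇒  m_melted ≈ 252.8 g.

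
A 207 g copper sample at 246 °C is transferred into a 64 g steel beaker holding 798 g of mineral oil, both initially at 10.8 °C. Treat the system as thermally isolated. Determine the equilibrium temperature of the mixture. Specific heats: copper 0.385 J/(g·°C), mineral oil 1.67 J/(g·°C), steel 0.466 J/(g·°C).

T_f ≈ 23.8 °C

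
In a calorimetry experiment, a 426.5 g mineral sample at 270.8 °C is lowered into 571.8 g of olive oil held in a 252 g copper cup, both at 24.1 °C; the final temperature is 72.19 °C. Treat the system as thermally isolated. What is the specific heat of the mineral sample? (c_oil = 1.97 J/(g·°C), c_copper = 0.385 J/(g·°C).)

c ≈ 0.695 J/(g·°C)

Net heat exchanged in the isolated system is zero:
426.5×c×(72.19 − 270.8) + 571.8×1.97×(72.19 − 24.1) + 252×0.385×(72.19 − 24.1) = 0
-84707 c = -58836
c = -58836/-84707 ≈ 0.6946 J/(g·°C)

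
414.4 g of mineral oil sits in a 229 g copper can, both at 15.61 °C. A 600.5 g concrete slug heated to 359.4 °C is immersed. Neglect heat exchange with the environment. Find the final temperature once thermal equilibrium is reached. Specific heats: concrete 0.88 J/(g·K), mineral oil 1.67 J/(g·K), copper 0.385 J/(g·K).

T_f ≈ 154.4 °C

Taking heat into each body as positive, Σ m c ΔT = 0:
600.5·0.88·(T − 359.4) + 414.4·1.67·(T − 15.61) + 229·0.385·(T − 15.61) = 0
1308.7 T = 202100
T = 202100/1308.7 ≈ 154.43 °C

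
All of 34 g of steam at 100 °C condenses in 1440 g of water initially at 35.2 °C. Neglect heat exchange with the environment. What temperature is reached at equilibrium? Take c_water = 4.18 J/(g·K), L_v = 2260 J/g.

T_f ≈ 49.2 °C

Setting the total heat transfer to zero:
latent heat released on condensation: 34·2260 = 76840; condensate cools 100→T: 34·4.18·(T − 100) = 142.12(T − 100); original water: 6019.2(T − 35.2)
6161.3 T = 76840 + 14212 + 211876 = 302928
T ≈ 49.17 °C, under the boiling point, so the assumption holds.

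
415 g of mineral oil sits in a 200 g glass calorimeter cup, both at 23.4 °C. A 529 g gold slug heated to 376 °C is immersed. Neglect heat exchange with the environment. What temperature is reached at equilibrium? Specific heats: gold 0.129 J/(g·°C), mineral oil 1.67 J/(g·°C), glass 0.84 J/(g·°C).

T_f = Σ m_i c_i T_i / Σ m_i c_i:
T_f = (68.24*376 + 693.05*23.4 + 168*23.4) / (68.24 + 693.05 + 168)
    = 45807 / 929.29 ≈ 49.29 °C

T_f ≈ 49.3 °C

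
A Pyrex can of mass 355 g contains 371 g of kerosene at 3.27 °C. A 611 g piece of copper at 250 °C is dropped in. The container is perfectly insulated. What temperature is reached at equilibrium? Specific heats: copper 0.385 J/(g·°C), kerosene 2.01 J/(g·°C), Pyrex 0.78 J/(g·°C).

T_f ≈ 49.4 °C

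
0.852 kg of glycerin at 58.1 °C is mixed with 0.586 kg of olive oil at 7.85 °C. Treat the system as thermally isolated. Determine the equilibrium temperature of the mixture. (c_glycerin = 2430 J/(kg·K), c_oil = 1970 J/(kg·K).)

T_f ≈ 40.1 °C

Taking heat into each body as positive, Σ m c ΔT = 0:
0.852×2430×(T − 58.1) + 0.586×1970×(T − 7.85) = 0
3224.8 T = 129350
T ≈ 40.11 °C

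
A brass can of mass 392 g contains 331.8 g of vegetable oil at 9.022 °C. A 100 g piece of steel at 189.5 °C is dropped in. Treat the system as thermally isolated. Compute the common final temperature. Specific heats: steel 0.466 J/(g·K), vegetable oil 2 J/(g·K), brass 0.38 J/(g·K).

Conservation of energy gives ΣQ = 0:
100×0.466×(T − 189.5) + 331.8×2×(T − 9.022) + 392×0.38×(T − 9.022) = 0
(46.6 + 663.6 + 148.96) T = 46.6×189.5 + 663.6×9.022 + 148.96×9.022
T = 16162 / 859.16 = 18.8 °C

T_f ≈ 18.8 °C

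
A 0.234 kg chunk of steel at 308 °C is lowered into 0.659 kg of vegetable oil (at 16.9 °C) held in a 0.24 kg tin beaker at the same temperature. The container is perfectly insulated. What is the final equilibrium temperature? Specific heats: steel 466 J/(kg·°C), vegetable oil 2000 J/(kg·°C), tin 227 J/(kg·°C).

With ΣQ=0 the equilibrium temperature is the m·c-weighted mean:
T_f = (109.04·308 + 1318·16.9 + 54.48·16.9) / (109.04 + 1318 + 54.48)
    = 56780 / 1481.5 ≈ 38.33 °C

T_f ≈ 38.3 °C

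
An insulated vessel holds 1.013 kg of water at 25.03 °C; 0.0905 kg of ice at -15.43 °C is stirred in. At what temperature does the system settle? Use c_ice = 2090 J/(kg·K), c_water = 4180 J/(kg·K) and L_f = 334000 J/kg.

T_f ≈ 15.8 °C

Sum of m c ΔT and latent-heat terms is zero:
ice -15.43→0 °C: 0.0905·2090·15.43 = 2918.5
  melt ice: 0.0905·334000 = 30227
  warm the meltwater: 378.29 T
  water cools: 1.013·4180·(T − 25.03) = 4234.3(T − 25.03)
4612.6 T = 105986 − 33146 = 72840
T ≈ 15.79 °C. Since T > 0 °C, the all-ice-melts assumption holds.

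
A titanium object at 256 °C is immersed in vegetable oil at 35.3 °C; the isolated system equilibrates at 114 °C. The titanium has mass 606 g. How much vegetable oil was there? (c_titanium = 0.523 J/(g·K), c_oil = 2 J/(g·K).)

m ≈ 286 g

|Q_titanium| = |Q_oil|:
606×0.523×(256 − 114) = m×2×(114 − 35.3)
157.4 m = 45005  ⇒  m ≈ 285.9 g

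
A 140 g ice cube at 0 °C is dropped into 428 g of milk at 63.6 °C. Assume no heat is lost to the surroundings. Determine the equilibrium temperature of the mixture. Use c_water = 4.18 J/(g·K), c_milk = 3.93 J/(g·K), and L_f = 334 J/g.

Setting the total heat transfer to zero:
melt ice: 140·334 = 46760
  warm the meltwater: 585.2 T
  milk cools: 428·3.93·(T − 63.6) = 1682(T − 63.6)
2267.2 T = 106978 − 46760 = 60218
T ≈ 26.56 °C (positive, so assuming full melt was valid).

T_f ≈ 26.6 °C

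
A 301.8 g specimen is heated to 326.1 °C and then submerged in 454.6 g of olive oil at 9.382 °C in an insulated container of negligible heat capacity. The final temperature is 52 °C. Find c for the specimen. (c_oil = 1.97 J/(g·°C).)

c ≈ 0.461 J/(g·°C)

Heat gained plus heat lost sum to zero:
301.8·c·(52 − 326.1) + 454.6·1.97·(52 − 9.382) = 0
-82723 c = -38167
c = -38167/-82723 ≈ 0.4614 J/(g·°C)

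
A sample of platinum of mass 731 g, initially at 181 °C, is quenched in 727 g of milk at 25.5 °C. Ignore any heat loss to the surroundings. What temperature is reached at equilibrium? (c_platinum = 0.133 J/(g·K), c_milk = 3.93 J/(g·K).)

T_f ≈ 30.6 °C

Heat lost by the platinum equals heat gained by the milk:
731*0.133*(181 − T) = 727*3.93*(T − 25.5)
97.22(181 − T) = 2857.1(T − 25.5)
2954.3 T = 90454  ⇒  T ≈ 30.62 °C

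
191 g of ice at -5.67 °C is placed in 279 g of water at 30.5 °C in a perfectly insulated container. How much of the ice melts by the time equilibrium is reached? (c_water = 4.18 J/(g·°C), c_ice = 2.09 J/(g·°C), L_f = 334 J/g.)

m_melted ≈ 99.7 g

Water can give up m c ΔT = 279·4.18·30.5 = 35570 J before reaching 0 °C.
Warming the ice to 0 °C takes 191·2.09·5.67 = 2263.4 J, leaving 33306 J for melting.
Fully melting the ice requires m_ice L_f = 191·334 = 63794 J.
33306 J < 63794 J, so only part of the ice melts and the system sits at 0 °C.
Mass melted = 33306/334 ≈ 99.72 g.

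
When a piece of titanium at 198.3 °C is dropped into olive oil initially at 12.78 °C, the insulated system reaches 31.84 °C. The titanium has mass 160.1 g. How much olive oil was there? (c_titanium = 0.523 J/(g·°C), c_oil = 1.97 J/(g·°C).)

|Q_titanium| = |Q_oil|:
160.1·0.523·(198.3 − 31.84) = m·1.97·(31.84 − 12.78)
37.55 m = 13938  ⇒  m ≈ 371.2 g

m ≈ 371 g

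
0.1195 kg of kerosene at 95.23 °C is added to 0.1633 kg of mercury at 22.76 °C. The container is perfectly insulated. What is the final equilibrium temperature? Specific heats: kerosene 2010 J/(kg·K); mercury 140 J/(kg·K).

T_f ≈ 88.9 °C

|Q_kerosene| = |Q_mercury|:
0.1195·2010·(95.23 − T) = 0.1633·140·(T − 22.76)
240.19(95.23 − T) = 22.86(T − 22.76)
263.06 T = 23394  ⇒  T ≈ 88.93 °C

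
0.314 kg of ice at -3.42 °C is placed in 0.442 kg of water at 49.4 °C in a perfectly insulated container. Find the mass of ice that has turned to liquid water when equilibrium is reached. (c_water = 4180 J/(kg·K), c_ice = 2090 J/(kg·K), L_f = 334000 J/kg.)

Cooling the water to 0 °C releases 0.442·4180·49.4 = 91269 J.
Of that, 0.314·2090·3.42 = 2244.4 J goes to bring the ice to 0 °C, leaving 89025 J.
To melt every bit of ice: 0.314·334000 = 104876 J.
Since 89025 < 104876 J, not all the ice melts; equilibrium is at 0 °C.
m_melt = 89025 / L_f = 0.2665 kg.

m_melted ≈ 0.267 kg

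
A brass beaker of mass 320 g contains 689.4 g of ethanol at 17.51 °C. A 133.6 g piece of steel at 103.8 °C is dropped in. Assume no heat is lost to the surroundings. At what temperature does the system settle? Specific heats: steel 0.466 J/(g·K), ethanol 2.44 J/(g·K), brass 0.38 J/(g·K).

T_f ≈ 20.4 °C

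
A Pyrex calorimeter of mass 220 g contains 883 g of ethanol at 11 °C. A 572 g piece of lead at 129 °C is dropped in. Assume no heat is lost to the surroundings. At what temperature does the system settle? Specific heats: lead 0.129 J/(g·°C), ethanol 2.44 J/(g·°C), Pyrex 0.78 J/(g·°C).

T_f ≈ 14.6 °C

Let T be the final temperature. ΣQ_i = 0:
572×0.129×(T − 129) + 883×2.44×(T − 11) + 220×0.78×(T − 11) = 0
(73.79 + 2154.5 + 171.6) T = 73.79×129 + 2154.5×11 + 171.6×11
T = 35106 / 2399.9 = 14.6 °C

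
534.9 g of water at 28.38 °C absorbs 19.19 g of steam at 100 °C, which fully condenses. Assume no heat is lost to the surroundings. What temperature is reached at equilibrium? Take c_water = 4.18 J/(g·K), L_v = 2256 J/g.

Taking heat into each body as positive, Σ m c ΔT = 0:
condense steam: −19.19·2256 = −43293; condensed water 100 °C→T: 80.21(T − 100); water warms: 534.9·4.18·(T − 28.38) = 2235.9(T − 28.38)
2316.1 T = 43293 + 8021.4 + 63454 = 114768
T ≈ 49.55 °C, under the boiling point, so the assumption holds.

T_f ≈ 49.6 °C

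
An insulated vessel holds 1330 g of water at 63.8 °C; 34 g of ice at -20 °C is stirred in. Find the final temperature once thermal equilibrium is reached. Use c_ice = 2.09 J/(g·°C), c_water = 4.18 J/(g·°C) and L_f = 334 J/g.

T_f ≈ 60.0 °C

Let T be the final temperature. ΣQ_i = 0:
warm ice to 0 °C: 34×2.09×(0 − (-20)) = 1421.2; fusion: m_ice L_f = 34×334 = 11356; warm the meltwater: 142.12 T; water: 5559.4(T − 63.8)
5701.5 T = 354690 − 12777 = 341913
T ≈ 59.97 °C (positive, so assuming full melt was valid).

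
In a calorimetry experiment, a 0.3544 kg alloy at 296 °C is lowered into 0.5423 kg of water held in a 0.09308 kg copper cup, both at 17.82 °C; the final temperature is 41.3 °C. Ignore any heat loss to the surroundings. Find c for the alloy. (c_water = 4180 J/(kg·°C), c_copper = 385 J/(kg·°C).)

c ≈ 599 J/(kg·°C)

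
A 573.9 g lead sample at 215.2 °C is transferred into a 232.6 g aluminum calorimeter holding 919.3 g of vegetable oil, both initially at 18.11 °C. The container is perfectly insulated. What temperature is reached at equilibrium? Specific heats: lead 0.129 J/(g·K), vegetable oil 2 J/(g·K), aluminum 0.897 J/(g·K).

T_f = Σ m_i c_i T_i / Σ m_i c_i:
T_f = (74.03*215.2 + 1838.6*18.11 + 208.64*18.11) / (74.03 + 1838.6 + 208.64)
    = 53007 / 2121.3 ≈ 24.99 °C

T_f ≈ 25.0 °C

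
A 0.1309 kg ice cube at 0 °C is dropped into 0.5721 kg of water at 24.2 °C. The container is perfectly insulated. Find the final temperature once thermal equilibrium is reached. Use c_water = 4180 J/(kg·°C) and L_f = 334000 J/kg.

T_f ≈ 4.8 °C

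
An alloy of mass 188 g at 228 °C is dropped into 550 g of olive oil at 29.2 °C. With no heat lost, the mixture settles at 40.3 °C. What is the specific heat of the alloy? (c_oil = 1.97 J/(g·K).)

c ≈ 0.341 J/(g·K)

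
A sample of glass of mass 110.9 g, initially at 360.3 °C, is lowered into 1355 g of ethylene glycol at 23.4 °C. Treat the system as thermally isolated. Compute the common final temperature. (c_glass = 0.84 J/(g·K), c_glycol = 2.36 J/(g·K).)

Heat gained plus heat lost sum to zero:
110.9*0.84*(T − 360.3) + 1355*2.36*(T − 23.4) = 0
3291 T = 108393
T = 108393 / 3291 = 32.9 °C

T_f ≈ 32.9 °C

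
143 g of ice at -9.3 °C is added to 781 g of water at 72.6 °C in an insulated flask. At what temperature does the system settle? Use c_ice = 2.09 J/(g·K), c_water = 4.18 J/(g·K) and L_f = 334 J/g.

T_f ≈ 48.3 °C

Setting the total heat transfer to zero:
ice -9.3→0 °C: 143·2.09·9.3 = 2779.5; fusion: m_ice L_f = 143·334 = 47762; meltwater 0→T: 143·4.18·T = 597.74 T; water: 3264.6(T − 72.6)
3862.3 T = 237009 − 50541 = 186467
T ≈ 48.28 °C — above 0 °C, consistent with complete melting.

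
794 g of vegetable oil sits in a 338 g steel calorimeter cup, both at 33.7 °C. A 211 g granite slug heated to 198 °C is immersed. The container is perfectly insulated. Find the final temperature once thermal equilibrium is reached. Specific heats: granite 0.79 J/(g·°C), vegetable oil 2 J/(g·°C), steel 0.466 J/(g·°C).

T_f ≈ 48.0 °C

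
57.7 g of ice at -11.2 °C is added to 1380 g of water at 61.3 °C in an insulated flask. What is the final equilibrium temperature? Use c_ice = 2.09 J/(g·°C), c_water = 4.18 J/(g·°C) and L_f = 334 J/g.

Let T be the final temperature. ΣQ_i = 0:
ice -11.2→0 °C: 57.7×2.09×11.2 = 1350.6
  latent heat to melt: 57.7×334 = 19272
  warm the meltwater: 241.19 T
  water: 5768.4(T − 61.3)
6009.6 T = 353603 − 20622 = 332980
T ≈ 55.41 °C. Since T > 0 °C, the all-ice-melts assumption holds.

T_f ≈ 55.4 °C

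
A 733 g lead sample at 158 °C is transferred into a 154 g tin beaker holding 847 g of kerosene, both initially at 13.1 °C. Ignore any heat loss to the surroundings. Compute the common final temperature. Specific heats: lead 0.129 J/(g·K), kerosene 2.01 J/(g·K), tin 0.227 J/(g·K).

T_f ≈ 20.6 °C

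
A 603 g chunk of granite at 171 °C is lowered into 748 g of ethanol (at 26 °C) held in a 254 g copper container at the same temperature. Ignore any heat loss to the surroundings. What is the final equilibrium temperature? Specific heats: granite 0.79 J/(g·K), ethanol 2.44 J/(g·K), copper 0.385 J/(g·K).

T_f ≈ 54.8 °C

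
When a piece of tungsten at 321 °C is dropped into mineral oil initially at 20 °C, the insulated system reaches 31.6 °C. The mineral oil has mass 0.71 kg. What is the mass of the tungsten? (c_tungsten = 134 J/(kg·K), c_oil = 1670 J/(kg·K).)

m ≈ 0.355 kg

|Q_tungsten| = |Q_oil|:
m×134×(321 − 31.6) = 0.71×1670×(31.6 − 20)
38780 m = 13754  ⇒  m ≈ 0.3547 kg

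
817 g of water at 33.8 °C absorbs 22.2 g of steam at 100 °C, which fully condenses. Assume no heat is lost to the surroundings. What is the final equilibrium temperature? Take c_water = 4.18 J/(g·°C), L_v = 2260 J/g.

T_f ≈ 49.9 °C

Net heat exchanged in the isolated system is zero:
condense steam: −22.2×2260 = −50172
  condensate cools 100→T: 22.2×4.18×(T − 100) = 92.8(T − 100)
  water warms: 817×4.18×(T − 33.8) = 3415.1(T − 33.8)
3507.9 T = 50172 + 9279.6 + 115429 = 174881
T ≈ 49.85 °C — below 100 °C, confirming all the steam condensed.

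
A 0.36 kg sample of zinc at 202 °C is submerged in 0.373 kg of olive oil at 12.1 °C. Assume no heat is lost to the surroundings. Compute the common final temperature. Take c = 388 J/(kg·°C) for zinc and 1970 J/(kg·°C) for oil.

Heat gained plus heat lost sum to zero:
0.36*388*(T − 202) + 0.373*1970*(T − 12.1) = 0
874.49 T = 37107
T ≈ 42.43 °C

T_f ≈ 42.4 °C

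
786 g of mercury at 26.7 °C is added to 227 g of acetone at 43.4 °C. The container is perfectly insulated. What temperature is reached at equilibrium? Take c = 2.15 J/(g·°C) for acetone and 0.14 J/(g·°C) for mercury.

Energy conservation, ΣQ = 0:
227*2.15*(T − 43.4) + 786*0.14*(T − 26.7) = 0
488.05(T − 43.4) + 110.04(T − 26.7) = 0
(488.05 + 110.04) T = 488.05*43.4 + 110.04*26.7
T ≈ 40.33 °C

T_f ≈ 40.3 °C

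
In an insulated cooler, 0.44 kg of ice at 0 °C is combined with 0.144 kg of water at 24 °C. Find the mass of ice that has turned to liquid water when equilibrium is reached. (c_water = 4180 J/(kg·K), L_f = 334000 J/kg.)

m_melted ≈ 0.0433 kg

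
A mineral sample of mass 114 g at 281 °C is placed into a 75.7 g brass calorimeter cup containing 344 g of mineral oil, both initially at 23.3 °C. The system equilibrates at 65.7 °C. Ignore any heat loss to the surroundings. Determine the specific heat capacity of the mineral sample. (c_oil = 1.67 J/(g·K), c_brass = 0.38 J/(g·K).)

c ≈ 1.04 J/(g·K)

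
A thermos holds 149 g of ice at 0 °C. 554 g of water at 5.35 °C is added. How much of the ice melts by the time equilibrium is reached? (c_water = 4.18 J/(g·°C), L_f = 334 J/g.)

m_melted ≈ 37.1 g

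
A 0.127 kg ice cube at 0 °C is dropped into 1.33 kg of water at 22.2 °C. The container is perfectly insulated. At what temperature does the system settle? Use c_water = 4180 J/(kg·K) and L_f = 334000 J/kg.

Setting the total heat transfer to zero:
latent heat to melt: 0.127·334000 = 42418; meltwater 0→T: 0.127·4180·T = 530.86 T; water cools: 1.33·4180·(T − 22.2) = 5559.4(T − 22.2)
6090.3 T = 123419 − 42418 = 81001
T ≈ 13.30 °C (positive, so assuming full melt was valid).

T_f ≈ 13.3 °C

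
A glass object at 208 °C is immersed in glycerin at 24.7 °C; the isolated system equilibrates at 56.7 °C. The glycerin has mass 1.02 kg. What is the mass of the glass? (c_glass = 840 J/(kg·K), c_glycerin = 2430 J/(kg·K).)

m ≈ 0.624 kg

|Q_glass| = |Q_glycerin|:
m·840·(208 − 56.7) = 1.02·2430·(56.7 − 24.7)
127092 m = 79315  ⇒  m ≈ 0.6241 kg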